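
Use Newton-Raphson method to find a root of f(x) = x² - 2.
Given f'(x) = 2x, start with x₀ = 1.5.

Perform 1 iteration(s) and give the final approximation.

f(x) = x² - 2
f'(x) = 2x
x₀ = 1.5

Newton-Raphson formula: x_{n+1} = x_n - f(x_n)/f'(x_n)

Iteration 1:
  f(1.500000) = 0.250000
  f'(1.500000) = 3.000000
  x_1 = 1.500000 - 0.250000/3.000000 = 1.416667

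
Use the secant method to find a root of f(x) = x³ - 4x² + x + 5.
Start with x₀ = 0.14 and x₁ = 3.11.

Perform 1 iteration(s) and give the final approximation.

f(x) = x³ - 4x² + x + 5
x₀ = 0.14, x₁ = 3.11

Secant formula: x_{n+1} = x_n - f(x_n)(x_n - x_{n-1})/(f(x_n) - f(x_{n-1}))

Iteration 1:
  f(0.140000) = 5.064344
  f(3.110000) = -0.498169
  x_2 = 3.110000 - (-0.498169)×(3.110000 - 0.140000)/(-0.498169 - 5.064344)
       = 2.844012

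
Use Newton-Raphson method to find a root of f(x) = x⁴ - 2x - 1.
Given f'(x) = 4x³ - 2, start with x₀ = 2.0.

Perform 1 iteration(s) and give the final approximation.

f(x) = x⁴ - 2x - 1
f'(x) = 4x³ - 2
x₀ = 2.0

Newton-Raphson formula: x_{n+1} = x_n - f(x_n)/f'(x_n)

Iteration 1:
  f(2.000000) = 11.000000
  f'(2.000000) = 30.000000
  x_1 = 2.000000 - 11.000000/30.000000 = 1.633333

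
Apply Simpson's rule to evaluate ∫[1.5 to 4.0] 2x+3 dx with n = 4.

f(x) = 2x+3
a = 1.5, b = 4.0, n = 4
h = (b - a)/n = 0.625000

Simpson's rule: (h/3)[f(x₀) + 4f(x₁) + 2f(x₂) + ... + f(xₙ)]

x_0 = 1.5000, f(x_0) = 6.000000, coefficient = 1
x_1 = 2.1250, f(x_1) = 7.250000, coefficient = 4
x_2 = 2.7500, f(x_2) = 8.500000, coefficient = 2
x_3 = 3.3750, f(x_3) = 9.750000, coefficient = 4
x_4 = 4.0000, f(x_4) = 11.000000, coefficient = 1

I ≈ (0.625000/3) × 102.000000 = 21.250000
Exact value: 21.250000
Error: 0.000000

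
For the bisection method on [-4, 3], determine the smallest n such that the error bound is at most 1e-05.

We need (b-a)/2^n ≤ 1e-05
(3 - (-4))/2^n ≤ 1e-05
7/2^n ≤ 1e-05
2^n ≥ 700000
n ≥ log₂(700000) = 19.42
n ≥ 20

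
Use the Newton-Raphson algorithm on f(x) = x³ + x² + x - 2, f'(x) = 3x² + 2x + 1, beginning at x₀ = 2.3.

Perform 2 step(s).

f(x) = x³ + x² + x - 2
f'(x) = 3x² + 2x + 1
x₀ = 2.3

Newton-Raphson formula: x_{n+1} = x_n - f(x_n)/f'(x_n)

Iteration 1:
  f(2.300000) = 17.757000
  f'(2.300000) = 21.470000
  x_1 = 2.300000 - 17.757000/21.470000 = 1.472939
Iteration 2:
  f(1.472939) = 4.838102
  f'(1.472939) = 10.454526
  x_2 = 1.472939 - 4.838102/10.454526 = 1.010163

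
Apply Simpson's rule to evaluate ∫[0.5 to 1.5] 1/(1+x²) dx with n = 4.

f(x) = 1/(1+x²)
a = 0.5, b = 1.5, n = 4
h = (b - a)/n = 0.250000

Simpson's rule: (h/3)[f(x₀) + 4f(x₁) + 2f(x₂) + ... + f(xₙ)]

x_0 = 0.5000, f(x_0) = 0.800000, coefficient = 1
x_1 = 0.7500, f(x_1) = 0.640000, coefficient = 4
x_2 = 1.0000, f(x_2) = 0.500000, coefficient = 2
x_3 = 1.2500, f(x_3) = 0.390244, coefficient = 4
x_4 = 1.5000, f(x_4) = 0.307692, coefficient = 1

I ≈ (0.250000/3) × 6.228668 = 0.519056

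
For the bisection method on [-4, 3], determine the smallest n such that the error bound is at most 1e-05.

We need (b-a)/2^n ≤ 1e-05
(3 - (-4))/2^n ≤ 1e-05
7/2^n ≤ 1e-05
2^n ≥ 700000
n ≥ log₂(700000) = 19.42
n ≥ 20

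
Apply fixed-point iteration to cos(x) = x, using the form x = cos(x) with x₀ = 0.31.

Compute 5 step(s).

Equation: cos(x) = x
Fixed-point form: x = cos(x)
x₀ = 0.31

x_1 = g(0.310000) = 0.952334
x_2 = g(0.952334) = 0.579783
x_3 = g(0.579783) = 0.836581
x_4 = g(0.836581) = 0.670005
x_5 = g(0.670005) = 0.783819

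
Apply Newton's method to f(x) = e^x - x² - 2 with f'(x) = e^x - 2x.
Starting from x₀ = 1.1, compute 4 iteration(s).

f(x) = e^x - x² - 2
f'(x) = e^x - 2x
x₀ = 1.1

Newton-Raphson formula: x_{n+1} = x_n - f(x_n)/f'(x_n)

Iteration 1:
  f(1.100000) = -0.205834
  f'(1.100000) = 0.804166
  x_1 = 1.100000 - (-0.205834)/0.804166 = 1.355960
Iteration 2:
  f(1.355960) = 0.041856
  f'(1.355960) = 1.168564
  x_2 = 1.355960 - 0.041856/1.168564 = 1.320141
Iteration 3:
  f(1.320141) = 0.001177
  f'(1.320141) = 1.103667
  x_3 = 1.320141 - 0.001177/1.103667 = 1.319075
Iteration 4:
  f(1.319075) = 0.000001
  f'(1.319075) = 1.101810
  x_4 = 1.319075 - 0.000001/1.101810 = 1.319074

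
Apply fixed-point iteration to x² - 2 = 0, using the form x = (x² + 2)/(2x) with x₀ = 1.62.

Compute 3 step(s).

Equation: x² - 2 = 0
Fixed-point form: x = (x² + 2)/(2x)
x₀ = 1.62

x_1 = g(1.620000) = 1.427284
x_2 = g(1.427284) = 1.414273
x_3 = g(1.414273) = 1.414214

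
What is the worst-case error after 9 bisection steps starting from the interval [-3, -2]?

Bisection error bound: |error| ≤ (b-a)/2^n
|error| ≤ (-2 - (-3))/2^9 = 1/2^9
|error| ≤ 0.0019531250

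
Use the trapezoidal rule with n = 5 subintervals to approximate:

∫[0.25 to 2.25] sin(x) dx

f(x) = sin(x)
a = 0.25, b = 2.25, n = 5
h = (b - a)/n = 0.400000

Trapezoidal rule: (h/2)[f(x₀) + 2f(x₁) + 2f(x₂) + ... + f(xₙ)]

x_0 = 0.2500, f(x_0) = 0.247404, coefficient = 1
x_1 = 0.6500, f(x_1) = 0.605186, coefficient = 2
x_2 = 1.0500, f(x_2) = 0.867423, coefficient = 2
x_3 = 1.4500, f(x_3) = 0.992713, coefficient = 2
x_4 = 1.8500, f(x_4) = 0.961275, coefficient = 2
x_5 = 2.2500, f(x_5) = 0.778073, coefficient = 1

I ≈ (0.400000/2) × 7.878673 = 1.575735
Exact value: 1.597086
Error: 0.021351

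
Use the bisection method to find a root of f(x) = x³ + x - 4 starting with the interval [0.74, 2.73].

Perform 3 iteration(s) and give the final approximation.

f(x) = x³ + x - 4
Initial interval: [0.74, 2.73]

Iteration 1:
  c_1 = (0.740000 + 2.730000)/2 = 1.735000
  f(c_1) = f(1.735000) = 2.957740
  f(a) × f(c) < 0, new interval: [0.740000, 1.735000]
Iteration 2:
  c_2 = (0.740000 + 1.735000)/2 = 1.237500
  f(c_2) = f(1.237500) = -0.867385
  f(a) × f(c) ≥ 0, new interval: [1.237500, 1.735000]
Iteration 3:
  c_3 = (1.237500 + 1.735000)/2 = 1.486250
  f(c_3) = f(1.486250) = 0.769286
  f(a) × f(c) < 0, new interval: [1.237500, 1.486250]

After 3 iteration(s), the approximation is c_3 = 1.486250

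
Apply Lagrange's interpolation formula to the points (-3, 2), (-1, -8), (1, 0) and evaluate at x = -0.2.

Lagrange interpolation formula:
P(x) = Σ yᵢ × Lᵢ(x)
where Lᵢ(x) = Π_{j≠i} (x - xⱼ)/(xᵢ - xⱼ)

L_0(-0.2) = (-0.2 - (-1))/(-3 - (-1)) × (-0.2 - 1)/(-3 - 1) = -0.120000
L_1(-0.2) = (-0.2 - (-3))/(-1 - (-3)) × (-0.2 - 1)/(-1 - 1) = 0.840000
L_2(-0.2) = (-0.2 - (-3))/(1 - (-3)) × (-0.2 - (-1))/(1 - (-1)) = 0.280000

P(-0.2) = 2×L_0(-0.2) + (-8)×L_1(-0.2) + 0×L_2(-0.2)
P(-0.2) = -6.960000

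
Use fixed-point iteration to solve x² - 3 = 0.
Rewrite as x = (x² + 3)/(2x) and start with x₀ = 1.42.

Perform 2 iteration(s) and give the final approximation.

Equation: x² - 3 = 0
Fixed-point form: x = (x² + 3)/(2x)
x₀ = 1.42

x_1 = g(1.420000) = 1.766338
x_2 = g(1.766338) = 1.732384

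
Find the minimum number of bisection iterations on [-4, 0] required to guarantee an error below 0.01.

We need (b-a)/2^n ≤ 0.01
(0 - (-4))/2^n ≤ 0.01
4/2^n ≤ 0.01
2^n ≥ 400
n ≥ log₂(400) = 8.64
n ≥ 9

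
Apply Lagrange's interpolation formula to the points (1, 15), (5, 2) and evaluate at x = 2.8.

Lagrange interpolation formula:
P(x) = Σ yᵢ × Lᵢ(x)
where Lᵢ(x) = Π_{j≠i} (x - xⱼ)/(xᵢ - xⱼ)

L_0(2.8) = (2.8 - 5)/(1 - 5) = 0.550000
L_1(2.8) = (2.8 - 1)/(5 - 1) = 0.450000

P(2.8) = 15×L_0(2.8) + 2×L_1(2.8)
P(2.8) = 9.150000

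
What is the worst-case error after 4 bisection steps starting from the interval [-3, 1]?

Bisection error bound: |error| ≤ (b-a)/2^n
|error| ≤ (1 - (-3))/2^4 = 4/2^4
|error| ≤ 0.2500000000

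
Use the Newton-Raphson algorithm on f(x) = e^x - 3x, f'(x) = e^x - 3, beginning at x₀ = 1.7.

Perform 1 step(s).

f(x) = e^x - 3x
f'(x) = e^x - 3
x₀ = 1.7

Newton-Raphson formula: x_{n+1} = x_n - f(x_n)/f'(x_n)

Iteration 1:
  f(1.700000) = 0.373947
  f'(1.700000) = 2.473947
  x_1 = 1.700000 - 0.373947/2.473947 = 1.548846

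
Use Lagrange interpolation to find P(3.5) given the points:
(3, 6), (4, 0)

Lagrange interpolation formula:
P(x) = Σ yᵢ × Lᵢ(x)
where Lᵢ(x) = Π_{j≠i} (x - xⱼ)/(xᵢ - xⱼ)

L_0(3.5) = (3.5 - 4)/(3 - 4) = 0.500000
L_1(3.5) = (3.5 - 3)/(4 - 3) = 0.500000

P(3.5) = 6×L_0(3.5) + 0×L_1(3.5)
P(3.5) = 3.000000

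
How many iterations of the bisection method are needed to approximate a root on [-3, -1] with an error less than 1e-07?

We need (b-a)/2^n ≤ 1e-07
(-1 - (-3))/2^n ≤ 1e-07
2/2^n ≤ 1e-07
2^n ≥ 20000000
n ≥ log₂(20000000) = 24.25
n ≥ 25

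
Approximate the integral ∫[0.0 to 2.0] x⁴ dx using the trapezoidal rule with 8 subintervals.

f(x) = x⁴
a = 0.0, b = 2.0, n = 8
h = (b - a)/n = 0.250000

Trapezoidal rule: (h/2)[f(x₀) + 2f(x₁) + 2f(x₂) + ... + f(xₙ)]

x_0 = 0.0000, f(x_0) = 0.000000, coefficient = 1
x_1 = 0.2500, f(x_1) = 0.003906, coefficient = 2
x_2 = 0.5000, f(x_2) = 0.062500, coefficient = 2
x_3 = 0.7500, f(x_3) = 0.316406, coefficient = 2
x_4 = 1.0000, f(x_4) = 1.000000, coefficient = 2
x_5 = 1.2500, f(x_5) = 2.441406, coefficient = 2
x_6 = 1.5000, f(x_6) = 5.062500, coefficient = 2
x_7 = 1.7500, f(x_7) = 9.378906, coefficient = 2
x_8 = 2.0000, f(x_8) = 16.000000, coefficient = 1

I ≈ (0.250000/2) × 52.531250 = 6.566406
Exact value: 6.400000
Error: 0.166406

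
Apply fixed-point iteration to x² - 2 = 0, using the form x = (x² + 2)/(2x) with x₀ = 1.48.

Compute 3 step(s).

Equation: x² - 2 = 0
Fixed-point form: x = (x² + 2)/(2x)
x₀ = 1.48

x_1 = g(1.480000) = 1.415676
x_2 = g(1.415676) = 1.414214
x_3 = g(1.414214) = 1.414214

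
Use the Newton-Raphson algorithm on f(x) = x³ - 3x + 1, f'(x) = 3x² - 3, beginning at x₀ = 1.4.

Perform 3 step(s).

f(x) = x³ - 3x + 1
f'(x) = 3x² - 3
x₀ = 1.4

Newton-Raphson formula: x_{n+1} = x_n - f(x_n)/f'(x_n)

Iteration 1:
  f(1.400000) = -0.456000
  f'(1.400000) = 2.880000
  x_1 = 1.400000 - (-0.456000)/2.880000 = 1.558333
Iteration 2:
  f(1.558333) = 0.109261
  f'(1.558333) = 4.285208
  x_2 = 1.558333 - 0.109261/4.285208 = 1.532836
Iteration 3:
  f(1.532836) = 0.003023
  f'(1.532836) = 4.048759
  x_3 = 1.532836 - 0.003023/4.048759 = 1.532090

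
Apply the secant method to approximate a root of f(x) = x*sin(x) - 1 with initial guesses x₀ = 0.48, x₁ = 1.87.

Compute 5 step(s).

f(x) = x*sin(x) - 1
x₀ = 0.48, x₁ = 1.87

Secant formula: x_{n+1} = x_n - f(x_n)(x_n - x_{n-1})/(f(x_n) - f(x_{n-1}))

Iteration 1:
  f(0.480000) = -0.778346
  f(1.870000) = 0.786919
  x_2 = 1.870000 - 0.786919×(1.870000 - 0.480000)/(0.786919 - (-0.778346))
       = 1.171194
Iteration 2:
  f(1.870000) = 0.786919
  f(1.171194) = 0.078922
  x_3 = 1.171194 - 0.078922×(1.171194 - 1.870000)/(0.078922 - 0.786919)
       = 1.093296
Iteration 3:
  f(1.171194) = 0.078922
  f(1.093296) = -0.028993
  x_4 = 1.093296 - (-0.028993)×(1.093296 - 1.171194)/(-0.028993 - 0.078922)
       = 1.114224
Iteration 4:
  f(1.093296) = -0.028993
  f(1.114224) = 0.000093
  x_5 = 1.114224 - 0.000093×(1.114224 - 1.093296)/(0.000093 - (-0.028993))
       = 1.114157
Iteration 5:
  f(1.114224) = 0.000093
  f(1.114157) = 0.000000
  x_6 = 1.114157 - 0.000000×(1.114157 - 1.114224)/(0.000000 - 0.000093)
       = 1.114157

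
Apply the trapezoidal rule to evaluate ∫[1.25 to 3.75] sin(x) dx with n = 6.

f(x) = sin(x)
a = 1.25, b = 3.75, n = 6
h = (b - a)/n = 0.416667

Trapezoidal rule: (h/2)[f(x₀) + 2f(x₁) + 2f(x₂) + ... + f(xₙ)]

x_0 = 1.2500, f(x_0) = 0.948985, coefficient = 1
x_1 = 1.6667, f(x_1) = 0.995408, coefficient = 2
x_2 = 2.0833, f(x_2) = 0.871503, coefficient = 2
x_3 = 2.5000, f(x_3) = 0.598472, coefficient = 2
x_4 = 2.9167, f(x_4) = 0.223034, coefficient = 2
x_5 = 3.3333, f(x_5) = -0.190568, coefficient = 2
x_6 = 3.7500, f(x_6) = -0.571561, coefficient = 1

I ≈ (0.416667/2) × 5.373122 = 1.119400
Exact value: 1.135882
Error: 0.016481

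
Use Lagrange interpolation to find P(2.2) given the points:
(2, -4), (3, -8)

Lagrange interpolation formula:
P(x) = Σ yᵢ × Lᵢ(x)
where Lᵢ(x) = Π_{j≠i} (x - xⱼ)/(xᵢ - xⱼ)

L_0(2.2) = (2.2 - 3)/(2 - 3) = 0.800000
L_1(2.2) = (2.2 - 2)/(3 - 2) = 0.200000

P(2.2) = (-4)×L_0(2.2) + (-8)×L_1(2.2)
P(2.2) = -4.800000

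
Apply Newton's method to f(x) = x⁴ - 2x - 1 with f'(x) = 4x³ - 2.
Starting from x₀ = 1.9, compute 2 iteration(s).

f(x) = x⁴ - 2x - 1
f'(x) = 4x³ - 2
x₀ = 1.9

Newton-Raphson formula: x_{n+1} = x_n - f(x_n)/f'(x_n)

Iteration 1:
  f(1.900000) = 8.232100
  f'(1.900000) = 25.436000
  x_1 = 1.900000 - 8.232100/25.436000 = 1.576360
Iteration 2:
  f(1.576360) = 2.022066
  f'(1.576360) = 13.668465
  x_2 = 1.576360 - 2.022066/13.668465 = 1.428424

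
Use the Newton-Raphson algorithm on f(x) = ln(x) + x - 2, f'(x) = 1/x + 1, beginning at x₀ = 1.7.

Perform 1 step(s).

f(x) = ln(x) + x - 2
f'(x) = 1/x + 1
x₀ = 1.7

Newton-Raphson formula: x_{n+1} = x_n - f(x_n)/f'(x_n)

Iteration 1:
  f(1.700000) = 0.230628
  f'(1.700000) = 1.588235
  x_1 = 1.700000 - 0.230628/1.588235 = 1.554790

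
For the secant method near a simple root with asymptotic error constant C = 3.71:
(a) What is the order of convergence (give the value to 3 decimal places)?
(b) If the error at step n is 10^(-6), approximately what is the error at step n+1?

(a) Secant method has superlinear convergence with order φ = (1+√5)/2 ≈ 1.618.
    This means |e_{n+1}| ≈ C|e_n|^1.618.

(b) With |e_n| = 10^(-6) and C = 3.71:
    |e_{n+1}| ≈ 3.71 × (10^(-6))^1.618 = 3.71 × 10^(-9.71)

(a) ≈ 1.618 (golden ratio); (b) |e_{n+1}| ≈ 7.264e-10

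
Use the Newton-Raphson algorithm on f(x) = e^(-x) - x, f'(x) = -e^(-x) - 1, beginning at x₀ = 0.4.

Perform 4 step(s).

f(x) = e^(-x) - x
f'(x) = -e^(-x) - 1
x₀ = 0.4

Newton-Raphson formula: x_{n+1} = x_n - f(x_n)/f'(x_n)

Iteration 1:
  f(0.400000) = 0.270320
  f'(0.400000) = -1.670320
  x_1 = 0.400000 - 0.270320/(-1.670320) = 0.561837
Iteration 2:
  f(0.561837) = 0.008323
  f'(0.561837) = -1.570161
  x_2 = 0.561837 - 0.008323/(-1.570161) = 0.567138
Iteration 3:
  f(0.567138) = 0.000008
  f'(0.567138) = -1.567146
  x_3 = 0.567138 - 0.000008/(-1.567146) = 0.567143
Iteration 4:
  f(0.567143) = 0.000000
  f'(0.567143) = -1.567143
  x_4 = 0.567143 - 0.000000/(-1.567143) = 0.567143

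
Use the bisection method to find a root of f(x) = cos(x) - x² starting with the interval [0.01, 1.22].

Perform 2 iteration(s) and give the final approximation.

f(x) = cos(x) - x²
Initial interval: [0.01, 1.22]

Iteration 1:
  c_1 = (0.010000 + 1.220000)/2 = 0.615000
  f(c_1) = f(0.615000) = 0.438548
  f(a) × f(c) ≥ 0, new interval: [0.615000, 1.220000]
Iteration 2:
  c_2 = (0.615000 + 1.220000)/2 = 0.917500
  f(c_2) = f(0.917500) = -0.233999
  f(a) × f(c) < 0, new interval: [0.615000, 0.917500]

After 2 iteration(s), the approximation is c_2 = 0.917500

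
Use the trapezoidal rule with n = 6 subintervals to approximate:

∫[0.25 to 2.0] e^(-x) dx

f(x) = e^(-x)
a = 0.25, b = 2.0, n = 6
h = (b - a)/n = 0.291667

Trapezoidal rule: (h/2)[f(x₀) + 2f(x₁) + 2f(x₂) + ... + f(xₙ)]

x_0 = 0.2500, f(x_0) = 0.778801, coefficient = 1
x_1 = 0.5417, f(x_1) = 0.581778, coefficient = 2
x_2 = 0.8333, f(x_2) = 0.434598, coefficient = 2
x_3 = 1.1250, f(x_3) = 0.324652, coefficient = 2
x_4 = 1.4167, f(x_4) = 0.242521, coefficient = 2
x_5 = 1.7083, f(x_5) = 0.181167, coefficient = 2
x_6 = 2.0000, f(x_6) = 0.135335, coefficient = 1

I ≈ (0.291667/2) × 4.443570 = 0.648021
Exact value: 0.643465
Error: 0.004555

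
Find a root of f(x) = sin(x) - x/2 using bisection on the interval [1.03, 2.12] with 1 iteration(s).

f(x) = sin(x) - x/2
Initial interval: [1.03, 2.12]

Iteration 1:
  c_1 = (1.030000 + 2.120000)/2 = 1.575000
  f(c_1) = f(1.575000) = 0.212491
  f(a) × f(c) ≥ 0, new interval: [1.575000, 2.120000]

After 1 iteration(s), the approximation is c_1 = 1.575000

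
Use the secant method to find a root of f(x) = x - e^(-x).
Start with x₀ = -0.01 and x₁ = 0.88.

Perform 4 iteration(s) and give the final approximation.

f(x) = x - e^(-x)
x₀ = -0.01, x₁ = 0.88

Secant formula: x_{n+1} = x_n - f(x_n)(x_n - x_{n-1})/(f(x_n) - f(x_{n-1}))

Iteration 1:
  f(-0.010000) = -1.020050
  f(0.880000) = 0.465217
  x_2 = 0.880000 - 0.465217×(0.880000 - (-0.010000))/(0.465217 - (-1.020050))
       = 0.601233
Iteration 2:
  f(0.880000) = 0.465217
  f(0.601233) = 0.053098
  x_3 = 0.601233 - 0.053098×(0.601233 - 0.880000)/(0.053098 - 0.465217)
       = 0.565317
Iteration 3:
  f(0.601233) = 0.053098
  f(0.565317) = -0.002864
  x_4 = 0.565317 - (-0.002864)×(0.565317 - 0.601233)/(-0.002864 - 0.053098)
       = 0.567155
Iteration 4:
  f(0.565317) = -0.002864
  f(0.567155) = 0.000018
  x_5 = 0.567155 - 0.000018×(0.567155 - 0.565317)/(0.000018 - (-0.002864))
       = 0.567143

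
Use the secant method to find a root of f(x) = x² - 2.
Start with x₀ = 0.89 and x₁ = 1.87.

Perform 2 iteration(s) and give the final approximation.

f(x) = x² - 2
x₀ = 0.89, x₁ = 1.87

Secant formula: x_{n+1} = x_n - f(x_n)(x_n - x_{n-1})/(f(x_n) - f(x_{n-1}))

Iteration 1:
  f(0.890000) = -1.207900
  f(1.870000) = 1.496900
  x_2 = 1.870000 - 1.496900×(1.870000 - 0.890000)/(1.496900 - (-1.207900))
       = 1.327645
Iteration 2:
  f(1.870000) = 1.496900
  f(1.327645) = -0.237359
  x_3 = 1.327645 - (-0.237359)×(1.327645 - 1.870000)/(-0.237359 - 1.496900)
       = 1.401874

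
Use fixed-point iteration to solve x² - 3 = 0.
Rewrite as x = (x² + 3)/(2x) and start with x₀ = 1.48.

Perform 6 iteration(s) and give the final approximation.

Equation: x² - 3 = 0
Fixed-point form: x = (x² + 3)/(2x)
x₀ = 1.48

x_1 = g(1.480000) = 1.753514
x_2 = g(1.753514) = 1.732182
x_3 = g(1.732182) = 1.732051
x_4 = g(1.732051) = 1.732051
x_5 = g(1.732051) = 1.732051
x_6 = g(1.732051) = 1.732051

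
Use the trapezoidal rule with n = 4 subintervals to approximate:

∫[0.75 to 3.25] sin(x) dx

f(x) = sin(x)
a = 0.75, b = 3.25, n = 4
h = (b - a)/n = 0.625000

Trapezoidal rule: (h/2)[f(x₀) + 2f(x₁) + 2f(x₂) + ... + f(xₙ)]

x_0 = 0.7500, f(x_0) = 0.681639, coefficient = 1
x_1 = 1.3750, f(x_1) = 0.980893, coefficient = 2
x_2 = 2.0000, f(x_2) = 0.909297, coefficient = 2
x_3 = 2.6250, f(x_3) = 0.493920, coefficient = 2
x_4 = 3.2500, f(x_4) = -0.108195, coefficient = 1

I ≈ (0.625000/2) × 5.341665 = 1.669270
Exact value: 1.725819
Error: 0.056548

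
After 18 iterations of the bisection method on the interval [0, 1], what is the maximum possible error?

Bisection error bound: |error| ≤ (b-a)/2^n
|error| ≤ (1 - 0)/2^18 = 1/2^18
|error| ≤ 0.0000038147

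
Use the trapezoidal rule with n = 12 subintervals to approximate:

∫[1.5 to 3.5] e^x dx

f(x) = e^x
a = 1.5, b = 3.5, n = 12
h = (b - a)/n = 0.166667

Trapezoidal rule: (h/2)[f(x₀) + 2f(x₁) + 2f(x₂) + ... + f(xₙ)]

x_0 = 1.5000, f(x_0) = 4.481689, coefficient = 1
x_1 = 1.6667, f(x_1) = 5.294490, coefficient = 2
x_2 = 1.8333, f(x_2) = 6.254701, coefficient = 2
x_3 = 2.0000, f(x_3) = 7.389056, coefficient = 2
x_4 = 2.1667, f(x_4) = 8.729138, coefficient = 2
x_5 = 2.3333, f(x_5) = 10.312259, coefficient = 2
x_6 = 2.5000, f(x_6) = 12.182494, coefficient = 2
x_7 = 2.6667, f(x_7) = 14.391916, coefficient = 2
x_8 = 2.8333, f(x_8) = 17.002040, coefficient = 2
x_9 = 3.0000, f(x_9) = 20.085537, coefficient = 2
x_10 = 3.1667, f(x_10) = 23.728258, coefficient = 2
x_11 = 3.3333, f(x_11) = 28.031625, coefficient = 2
x_12 = 3.5000, f(x_12) = 33.115452, coefficient = 1

I ≈ (0.166667/2) × 344.400169 = 28.700014
Exact value: 28.633763
Error: 0.066251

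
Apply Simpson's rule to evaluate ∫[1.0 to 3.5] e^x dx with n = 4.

f(x) = e^x
a = 1.0, b = 3.5, n = 4
h = (b - a)/n = 0.625000

Simpson's rule: (h/3)[f(x₀) + 4f(x₁) + 2f(x₂) + ... + f(xₙ)]

x_0 = 1.0000, f(x_0) = 2.718282, coefficient = 1
x_1 = 1.6250, f(x_1) = 5.078419, coefficient = 4
x_2 = 2.2500, f(x_2) = 9.487736, coefficient = 2
x_3 = 2.8750, f(x_3) = 17.725424, coefficient = 4
x_4 = 3.5000, f(x_4) = 33.115452, coefficient = 1

I ≈ (0.625000/3) × 146.024578 = 30.421787
Exact value: 30.397170
Error: 0.024617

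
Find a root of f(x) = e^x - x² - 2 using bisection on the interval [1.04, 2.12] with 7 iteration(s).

f(x) = e^x - x² - 2
Initial interval: [1.04, 2.12]

Iteration 1:
  c_1 = (1.040000 + 2.120000)/2 = 1.580000
  f(c_1) = f(1.580000) = 0.358556
  f(a) × f(c) < 0, new interval: [1.040000, 1.580000]
Iteration 2:
  c_2 = (1.040000 + 1.580000)/2 = 1.310000
  f(c_2) = f(1.310000) = -0.009926
  f(a) × f(c) ≥ 0, new interval: [1.310000, 1.580000]
Iteration 3:
  c_3 = (1.310000 + 1.580000)/2 = 1.445000
  f(c_3) = f(1.445000) = 0.153827
  f(a) × f(c) < 0, new interval: [1.310000, 1.445000]
Iteration 4:
  c_4 = (1.310000 + 1.445000)/2 = 1.377500
  f(c_4) = f(1.377500) = 0.067471
  f(a) × f(c) < 0, new interval: [1.310000, 1.377500]
Iteration 5:
  c_5 = (1.310000 + 1.377500)/2 = 1.343750
  f(c_5) = f(1.343750) = 0.027728
  f(a) × f(c) < 0, new interval: [1.310000, 1.343750]
Iteration 6:
  c_6 = (1.310000 + 1.343750)/2 = 1.326875
  f(c_6) = f(1.326875) = 0.008649
  f(a) × f(c) < 0, new interval: [1.310000, 1.326875]
Iteration 7:
  c_7 = (1.310000 + 1.326875)/2 = 1.318437
  f(c_7) = f(1.318437) = -0.000701
  f(a) × f(c) ≥ 0, new interval: [1.318437, 1.326875]

After 7 iteration(s), the approximation is c_7 = 1.318437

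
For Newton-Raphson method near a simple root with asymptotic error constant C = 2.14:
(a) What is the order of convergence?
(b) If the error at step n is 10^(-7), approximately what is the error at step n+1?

(a) Newton-Raphson has quadratic (order 2) convergence near simple roots.
    This means |e_{n+1}| ≈ C|e_n|².

(b) With |e_n| = 10^(-7) and C = 2.14:
    |e_{n+1}| ≈ 2.14 × (10^(-7))² = 2.14 × 10^(-14)

(a) 2 (quadratic); (b) |e_{n+1}| ≈ 2.140e-14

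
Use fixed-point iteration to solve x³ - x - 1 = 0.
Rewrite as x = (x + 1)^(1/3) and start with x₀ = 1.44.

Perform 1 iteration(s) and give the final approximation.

Equation: x³ - x - 1 = 0
Fixed-point form: x = (x + 1)^(1/3)
x₀ = 1.44

x_1 = g(1.440000) = 1.346263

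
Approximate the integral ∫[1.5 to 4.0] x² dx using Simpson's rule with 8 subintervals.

f(x) = x²
a = 1.5, b = 4.0, n = 8
h = (b - a)/n = 0.312500

Simpson's rule: (h/3)[f(x₀) + 4f(x₁) + 2f(x₂) + ... + f(xₙ)]

x_0 = 1.5000, f(x_0) = 2.250000, coefficient = 1
x_1 = 1.8125, f(x_1) = 3.285156, coefficient = 4
x_2 = 2.1250, f(x_2) = 4.515625, coefficient = 2
x_3 = 2.4375, f(x_3) = 5.941406, coefficient = 4
x_4 = 2.7500, f(x_4) = 7.562500, coefficient = 2
x_5 = 3.0625, f(x_5) = 9.378906, coefficient = 4
x_6 = 3.3750, f(x_6) = 11.390625, coefficient = 2
x_7 = 3.6875, f(x_7) = 13.597656, coefficient = 4
x_8 = 4.0000, f(x_8) = 16.000000, coefficient = 1

I ≈ (0.312500/3) × 194.000000 = 20.208333
Exact value: 20.208333
Error: 0.000000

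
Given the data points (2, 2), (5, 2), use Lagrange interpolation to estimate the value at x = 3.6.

Lagrange interpolation formula:
P(x) = Σ yᵢ × Lᵢ(x)
where Lᵢ(x) = Π_{j≠i} (x - xⱼ)/(xᵢ - xⱼ)

L_0(3.6) = (3.6 - 5)/(2 - 5) = 0.466667
L_1(3.6) = (3.6 - 2)/(5 - 2) = 0.533333

P(3.6) = 2×L_0(3.6) + 2×L_1(3.6)
P(3.6) = 2.000000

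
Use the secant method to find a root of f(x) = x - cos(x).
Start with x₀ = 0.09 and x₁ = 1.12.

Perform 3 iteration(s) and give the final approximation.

f(x) = x - cos(x)
x₀ = 0.09, x₁ = 1.12

Secant formula: x_{n+1} = x_n - f(x_n)(x_n - x_{n-1})/(f(x_n) - f(x_{n-1}))

Iteration 1:
  f(0.090000) = -0.905953
  f(1.120000) = 0.684318
  x_2 = 1.120000 - 0.684318×(1.120000 - 0.090000)/(0.684318 - (-0.905953))
       = 0.676775
Iteration 2:
  f(1.120000) = 0.684318
  f(0.676775) = -0.102821
  x_3 = 0.676775 - (-0.102821)×(0.676775 - 1.120000)/(-0.102821 - 0.684318)
       = 0.734672
Iteration 3:
  f(0.676775) = -0.102821
  f(0.734672) = -0.007378
  x_4 = 0.734672 - (-0.007378)×(0.734672 - 0.676775)/(-0.007378 - (-0.102821))
       = 0.739148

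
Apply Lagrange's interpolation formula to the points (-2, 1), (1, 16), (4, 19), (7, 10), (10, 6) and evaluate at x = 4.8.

Lagrange interpolation formula:
P(x) = Σ yᵢ × Lᵢ(x)
where Lᵢ(x) = Π_{j≠i} (x - xⱼ)/(xᵢ - xⱼ)

L_0(4.8) = (4.8 - 1)/(-2 - 1) × (4.8 - 4)/(-2 - 4) × (4.8 - 7)/(-2 - 7) × (4.8 - 10)/(-2 - 10) = 0.017890
L_1(4.8) = (4.8 - (-2))/(1 - (-2)) × (4.8 - 4)/(1 - 4) × (4.8 - 7)/(1 - 7) × (4.8 - 10)/(1 - 10) = -0.128053
L_2(4.8) = (4.8 - (-2))/(4 - (-2)) × (4.8 - 1)/(4 - 1) × (4.8 - 7)/(4 - 7) × (4.8 - 10)/(4 - 10) = 0.912375
L_3(4.8) = (4.8 - (-2))/(7 - (-2)) × (4.8 - 1)/(7 - 1) × (4.8 - 4)/(7 - 4) × (4.8 - 10)/(7 - 10) = 0.221182
L_4(4.8) = (4.8 - (-2))/(10 - (-2)) × (4.8 - 1)/(10 - 1) × (4.8 - 4)/(10 - 4) × (4.8 - 7)/(10 - 7) = -0.023394

P(4.8) = 1×L_0(4.8) + 16×L_1(4.8) + 19×L_2(4.8) + 10×L_3(4.8) + 6×L_4(4.8)
P(4.8) = 17.375631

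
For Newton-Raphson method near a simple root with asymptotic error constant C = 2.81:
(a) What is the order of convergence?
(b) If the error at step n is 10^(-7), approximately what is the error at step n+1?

(a) Newton-Raphson has quadratic (order 2) convergence near simple roots.
    This means |e_{n+1}| ≈ C|e_n|².

(b) With |e_n| = 10^(-7) and C = 2.81:
    |e_{n+1}| ≈ 2.81 × (10^(-7))² = 2.81 × 10^(-14)

(a) 2 (quadratic); (b) |e_{n+1}| ≈ 2.810e-14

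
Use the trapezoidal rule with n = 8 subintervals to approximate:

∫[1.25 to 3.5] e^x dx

f(x) = e^x
a = 1.25, b = 3.5, n = 8
h = (b - a)/n = 0.281250

Trapezoidal rule: (h/2)[f(x₀) + 2f(x₁) + 2f(x₂) + ... + f(xₙ)]

x_0 = 1.2500, f(x_0) = 3.490343, coefficient = 1
x_1 = 1.5312, f(x_1) = 4.623953, coefficient = 2
x_2 = 1.8125, f(x_2) = 6.125743, coefficient = 2
x_3 = 2.0938, f(x_3) = 8.115291, coefficient = 2
x_4 = 2.3750, f(x_4) = 10.751013, coefficient = 2
x_5 = 2.6562, f(x_5) = 14.242778, coefficient = 2
x_6 = 2.9375, f(x_6) = 18.868616, coefficient = 2
x_7 = 3.2188, f(x_7) = 24.996855, coefficient = 2
x_8 = 3.5000, f(x_8) = 33.115452, coefficient = 1

I ≈ (0.281250/2) × 212.054291 = 29.820135
Exact value: 29.625109
Error: 0.195026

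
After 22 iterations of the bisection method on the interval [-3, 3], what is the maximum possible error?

Bisection error bound: |error| ≤ (b-a)/2^n
|error| ≤ (3 - (-3))/2^22 = 6/2^22
|error| ≤ 0.0000014305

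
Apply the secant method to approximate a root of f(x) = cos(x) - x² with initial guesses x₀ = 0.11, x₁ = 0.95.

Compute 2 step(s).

f(x) = cos(x) - x²
x₀ = 0.11, x₁ = 0.95

Secant formula: x_{n+1} = x_n - f(x_n)(x_n - x_{n-1})/(f(x_n) - f(x_{n-1}))

Iteration 1:
  f(0.110000) = 0.981856
  f(0.950000) = -0.320817
  x_2 = 0.950000 - (-0.320817)×(0.950000 - 0.110000)/(-0.320817 - 0.981856)
       = 0.743128
Iteration 2:
  f(0.950000) = -0.320817
  f(0.743128) = 0.184116
  x_3 = 0.743128 - 0.184116×(0.743128 - 0.950000)/(0.184116 - (-0.320817))
       = 0.818561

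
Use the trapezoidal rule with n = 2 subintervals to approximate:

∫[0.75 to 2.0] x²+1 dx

f(x) = x²+1
a = 0.75, b = 2.0, n = 2
h = (b - a)/n = 0.625000

Trapezoidal rule: (h/2)[f(x₀) + 2f(x₁) + 2f(x₂) + ... + f(xₙ)]

x_0 = 0.7500, f(x_0) = 1.562500, coefficient = 1
x_1 = 1.3750, f(x_1) = 2.890625, coefficient = 2
x_2 = 2.0000, f(x_2) = 5.000000, coefficient = 1

I ≈ (0.625000/2) × 12.343750 = 3.857422
Exact value: 3.776042
Error: 0.081380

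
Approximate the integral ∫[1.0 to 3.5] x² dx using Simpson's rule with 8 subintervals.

f(x) = x²
a = 1.0, b = 3.5, n = 8
h = (b - a)/n = 0.312500

Simpson's rule: (h/3)[f(x₀) + 4f(x₁) + 2f(x₂) + ... + f(xₙ)]

x_0 = 1.0000, f(x_0) = 1.000000, coefficient = 1
x_1 = 1.3125, f(x_1) = 1.722656, coefficient = 4
x_2 = 1.6250, f(x_2) = 2.640625, coefficient = 2
x_3 = 1.9375, f(x_3) = 3.753906, coefficient = 4
x_4 = 2.2500, f(x_4) = 5.062500, coefficient = 2
x_5 = 2.5625, f(x_5) = 6.566406, coefficient = 4
x_6 = 2.8750, f(x_6) = 8.265625, coefficient = 2
x_7 = 3.1875, f(x_7) = 10.160156, coefficient = 4
x_8 = 3.5000, f(x_8) = 12.250000, coefficient = 1

I ≈ (0.312500/3) × 134.000000 = 13.958333
Exact value: 13.958333
Error: 0.000000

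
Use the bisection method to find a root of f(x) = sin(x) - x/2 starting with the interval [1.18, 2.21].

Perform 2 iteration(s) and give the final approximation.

f(x) = sin(x) - x/2
Initial interval: [1.18, 2.21]

Iteration 1:
  c_1 = (1.180000 + 2.210000)/2 = 1.695000
  f(c_1) = f(1.695000) = 0.144797
  f(a) × f(c) ≥ 0, new interval: [1.695000, 2.210000]
Iteration 2:
  c_2 = (1.695000 + 2.210000)/2 = 1.952500
  f(c_2) = f(1.952500) = -0.048219
  f(a) × f(c) < 0, new interval: [1.695000, 1.952500]

After 2 iteration(s), the approximation is c_2 = 1.952500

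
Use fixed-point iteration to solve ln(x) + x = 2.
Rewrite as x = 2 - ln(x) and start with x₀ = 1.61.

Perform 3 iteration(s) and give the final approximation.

Equation: ln(x) + x = 2
Fixed-point form: x = 2 - ln(x)
x₀ = 1.61

x_1 = g(1.610000) = 1.523766
x_2 = g(1.523766) = 1.578815
x_3 = g(1.578815) = 1.543325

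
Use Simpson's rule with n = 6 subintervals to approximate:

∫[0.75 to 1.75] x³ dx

f(x) = x³
a = 0.75, b = 1.75, n = 6
h = (b - a)/n = 0.166667

Simpson's rule: (h/3)[f(x₀) + 4f(x₁) + 2f(x₂) + ... + f(xₙ)]

x_0 = 0.7500, f(x_0) = 0.421875, coefficient = 1
x_1 = 0.9167, f(x_1) = 0.770255, coefficient = 4
x_2 = 1.0833, f(x_2) = 1.271412, coefficient = 2
x_3 = 1.2500, f(x_3) = 1.953125, coefficient = 4
x_4 = 1.4167, f(x_4) = 2.843171, coefficient = 2
x_5 = 1.5833, f(x_5) = 3.969329, coefficient = 4
x_6 = 1.7500, f(x_6) = 5.359375, coefficient = 1

I ≈ (0.166667/3) × 40.781250 = 2.265625
Exact value: 2.265625
Error: 0.000000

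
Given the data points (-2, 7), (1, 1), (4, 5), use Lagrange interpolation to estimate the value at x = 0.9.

Lagrange interpolation formula:
P(x) = Σ yᵢ × Lᵢ(x)
where Lᵢ(x) = Π_{j≠i} (x - xⱼ)/(xᵢ - xⱼ)

L_0(0.9) = (0.9 - 1)/(-2 - 1) × (0.9 - 4)/(-2 - 4) = 0.017222
L_1(0.9) = (0.9 - (-2))/(1 - (-2)) × (0.9 - 4)/(1 - 4) = 0.998889
L_2(0.9) = (0.9 - (-2))/(4 - (-2)) × (0.9 - 1)/(4 - 1) = -0.016111

P(0.9) = 7×L_0(0.9) + 1×L_1(0.9) + 5×L_2(0.9)
P(0.9) = 1.038889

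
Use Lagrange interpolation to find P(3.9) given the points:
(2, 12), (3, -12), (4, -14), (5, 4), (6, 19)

Lagrange interpolation formula:
P(x) = Σ yᵢ × Lᵢ(x)
where Lᵢ(x) = Π_{j≠i} (x - xⱼ)/(xᵢ - xⱼ)

L_0(3.9) = (3.9 - 3)/(2 - 3) × (3.9 - 4)/(2 - 4) × (3.9 - 5)/(2 - 5) × (3.9 - 6)/(2 - 6) = -0.008663
L_1(3.9) = (3.9 - 2)/(3 - 2) × (3.9 - 4)/(3 - 4) × (3.9 - 5)/(3 - 5) × (3.9 - 6)/(3 - 6) = 0.073150
L_2(3.9) = (3.9 - 2)/(4 - 2) × (3.9 - 3)/(4 - 3) × (3.9 - 5)/(4 - 5) × (3.9 - 6)/(4 - 6) = 0.987525
L_3(3.9) = (3.9 - 2)/(5 - 2) × (3.9 - 3)/(5 - 3) × (3.9 - 4)/(5 - 4) × (3.9 - 6)/(5 - 6) = -0.059850
L_4(3.9) = (3.9 - 2)/(6 - 2) × (3.9 - 3)/(6 - 3) × (3.9 - 4)/(6 - 4) × (3.9 - 5)/(6 - 5) = 0.007838

P(3.9) = 12×L_0(3.9) + (-12)×L_1(3.9) + (-14)×L_2(3.9) + 4×L_3(3.9) + 19×L_4(3.9)
P(3.9) = -14.897588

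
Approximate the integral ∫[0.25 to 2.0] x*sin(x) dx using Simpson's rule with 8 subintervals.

f(x) = x*sin(x)
a = 0.25, b = 2.0, n = 8
h = (b - a)/n = 0.218750

Simpson's rule: (h/3)[f(x₀) + 4f(x₁) + 2f(x₂) + ... + f(xₙ)]

x_0 = 0.2500, f(x_0) = 0.061851, coefficient = 1
x_1 = 0.4688, f(x_1) = 0.211768, coefficient = 4
x_2 = 0.6875, f(x_2) = 0.436292, coefficient = 2
x_3 = 0.9062, f(x_3) = 0.713397, coefficient = 4
x_4 = 1.1250, f(x_4) = 1.015051, coefficient = 2
x_5 = 1.3438, f(x_5) = 1.309263, coefficient = 4
x_6 = 1.5625, f(x_6) = 1.562446, coefficient = 2
x_7 = 1.7812, f(x_7) = 1.741949, coefficient = 4
x_8 = 2.0000, f(x_8) = 1.818595, coefficient = 1

I ≈ (0.218750/3) × 23.813534 = 1.736403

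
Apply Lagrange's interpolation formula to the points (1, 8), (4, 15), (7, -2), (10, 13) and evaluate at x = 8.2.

Lagrange interpolation formula:
P(x) = Σ yᵢ × Lᵢ(x)
where Lᵢ(x) = Π_{j≠i} (x - xⱼ)/(xᵢ - xⱼ)

L_0(8.2) = (8.2 - 4)/(1 - 4) × (8.2 - 7)/(1 - 7) × (8.2 - 10)/(1 - 10) = 0.056000
L_1(8.2) = (8.2 - 1)/(4 - 1) × (8.2 - 7)/(4 - 7) × (8.2 - 10)/(4 - 10) = -0.288000
L_2(8.2) = (8.2 - 1)/(7 - 1) × (8.2 - 4)/(7 - 4) × (8.2 - 10)/(7 - 10) = 1.008000
L_3(8.2) = (8.2 - 1)/(10 - 1) × (8.2 - 4)/(10 - 4) × (8.2 - 7)/(10 - 7) = 0.224000

P(8.2) = 8×L_0(8.2) + 15×L_1(8.2) + (-2)×L_2(8.2) + 13×L_3(8.2)
P(8.2) = -2.976000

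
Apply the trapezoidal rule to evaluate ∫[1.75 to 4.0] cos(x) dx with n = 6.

f(x) = cos(x)
a = 1.75, b = 4.0, n = 6
h = (b - a)/n = 0.375000

Trapezoidal rule: (h/2)[f(x₀) + 2f(x₁) + 2f(x₂) + ... + f(xₙ)]

x_0 = 1.7500, f(x_0) = -0.178246, coefficient = 1
x_1 = 2.1250, f(x_1) = -0.526266, coefficient = 2
x_2 = 2.5000, f(x_2) = -0.801144, coefficient = 2
x_3 = 2.8750, f(x_3) = -0.964674, coefficient = 2
x_4 = 3.2500, f(x_4) = -0.994130, coefficient = 2
x_5 = 3.6250, f(x_5) = -0.885416, coefficient = 2
x_6 = 4.0000, f(x_6) = -0.653644, coefficient = 1

I ≈ (0.375000/2) × -9.175150 = -1.720341
Exact value: -1.740788
Error: 0.020448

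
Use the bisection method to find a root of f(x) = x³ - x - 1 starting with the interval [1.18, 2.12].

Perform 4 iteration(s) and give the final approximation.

f(x) = x³ - x - 1
Initial interval: [1.18, 2.12]

Iteration 1:
  c_1 = (1.180000 + 2.120000)/2 = 1.650000
  f(c_1) = f(1.650000) = 1.842125
  f(a) × f(c) < 0, new interval: [1.180000, 1.650000]
Iteration 2:
  c_2 = (1.180000 + 1.650000)/2 = 1.415000
  f(c_2) = f(1.415000) = 0.418148
  f(a) × f(c) < 0, new interval: [1.180000, 1.415000]
Iteration 3:
  c_3 = (1.180000 + 1.415000)/2 = 1.297500
  f(c_3) = f(1.297500) = -0.113151
  f(a) × f(c) ≥ 0, new interval: [1.297500, 1.415000]
Iteration 4:
  c_4 = (1.297500 + 1.415000)/2 = 1.356250
  f(c_4) = f(1.356250) = 0.138455
  f(a) × f(c) < 0, new interval: [1.297500, 1.356250]

After 4 iteration(s), the approximation is c_4 = 1.356250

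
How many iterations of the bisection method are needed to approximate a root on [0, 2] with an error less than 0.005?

We need (b-a)/2^n ≤ 0.005
(2 - 0)/2^n ≤ 0.005
2/2^n ≤ 0.005
2^n ≥ 400
n ≥ log₂(400) = 8.64
n ≥ 9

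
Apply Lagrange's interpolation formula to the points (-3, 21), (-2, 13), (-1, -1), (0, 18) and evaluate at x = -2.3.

Lagrange interpolation formula:
P(x) = Σ yᵢ × Lᵢ(x)
where Lᵢ(x) = Π_{j≠i} (x - xⱼ)/(xᵢ - xⱼ)

L_0(-2.3) = (-2.3 - (-2))/(-3 - (-2)) × (-2.3 - (-1))/(-3 - (-1)) × (-2.3 - 0)/(-3 - 0) = 0.149500
L_1(-2.3) = (-2.3 - (-3))/(-2 - (-3)) × (-2.3 - (-1))/(-2 - (-1)) × (-2.3 - 0)/(-2 - 0) = 1.046500
L_2(-2.3) = (-2.3 - (-3))/(-1 - (-3)) × (-2.3 - (-2))/(-1 - (-2)) × (-2.3 - 0)/(-1 - 0) = -0.241500
L_3(-2.3) = (-2.3 - (-3))/(0 - (-3)) × (-2.3 - (-2))/(0 - (-2)) × (-2.3 - (-1))/(0 - (-1)) = 0.045500

P(-2.3) = 21×L_0(-2.3) + 13×L_1(-2.3) + (-1)×L_2(-2.3) + 18×L_3(-2.3)
P(-2.3) = 17.804500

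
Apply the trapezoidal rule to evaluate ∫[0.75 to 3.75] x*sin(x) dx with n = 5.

f(x) = x*sin(x)
a = 0.75, b = 3.75, n = 5
h = (b - a)/n = 0.600000

Trapezoidal rule: (h/2)[f(x₀) + 2f(x₁) + 2f(x₂) + ... + f(xₙ)]

x_0 = 0.7500, f(x_0) = 0.511229, coefficient = 1
x_1 = 1.3500, f(x_1) = 1.317227, coefficient = 2
x_2 = 1.9500, f(x_2) = 1.811471, coefficient = 2
x_3 = 2.5500, f(x_3) = 1.422093, coefficient = 2
x_4 = 3.1500, f(x_4) = -0.026483, coefficient = 2
x_5 = 3.7500, f(x_5) = -2.143355, coefficient = 1

I ≈ (0.600000/2) × 7.416491 = 2.224947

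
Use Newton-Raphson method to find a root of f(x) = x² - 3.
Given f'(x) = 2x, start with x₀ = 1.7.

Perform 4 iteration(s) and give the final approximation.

f(x) = x² - 3
f'(x) = 2x
x₀ = 1.7

Newton-Raphson formula: x_{n+1} = x_n - f(x_n)/f'(x_n)

Iteration 1:
  f(1.700000) = -0.110000
  f'(1.700000) = 3.400000
  x_1 = 1.700000 - (-0.110000)/3.400000 = 1.732353
Iteration 2:
  f(1.732353) = 0.001047
  f'(1.732353) = 3.464706
  x_2 = 1.732353 - 0.001047/3.464706 = 1.732051
Iteration 3:
  f(1.732051) = 0.000000
  f'(1.732051) = 3.464102
  x_3 = 1.732051 - 0.000000/3.464102 = 1.732051
Iteration 4:
  f(1.732051) = 0.000000
  f'(1.732051) = 3.464102
  x_4 = 1.732051 - 0.000000/3.464102 = 1.732051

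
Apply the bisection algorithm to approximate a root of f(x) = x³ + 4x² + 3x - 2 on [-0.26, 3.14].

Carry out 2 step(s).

f(x) = x³ + 4x² + 3x - 2
Initial interval: [-0.26, 3.14]

Iteration 1:
  c_1 = (-0.260000 + 3.140000)/2 = 1.440000
  f(c_1) = f(1.440000) = 13.600384
  f(a) × f(c) < 0, new interval: [-0.260000, 1.440000]
Iteration 2:
  c_2 = (-0.260000 + 1.440000)/2 = 0.590000
  f(c_2) = f(0.590000) = 1.367779
  f(a) × f(c) < 0, new interval: [-0.260000, 0.590000]

After 2 iteration(s), the approximation is c_2 = 0.590000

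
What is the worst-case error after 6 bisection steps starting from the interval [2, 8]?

Bisection error bound: |error| ≤ (b-a)/2^n
|error| ≤ (8 - 2)/2^6 = 6/2^6
|error| ≤ 0.0937500000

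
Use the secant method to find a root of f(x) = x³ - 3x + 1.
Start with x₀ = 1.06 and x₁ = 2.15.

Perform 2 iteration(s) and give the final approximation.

f(x) = x³ - 3x + 1
x₀ = 1.06, x₁ = 2.15

Secant formula: x_{n+1} = x_n - f(x_n)(x_n - x_{n-1})/(f(x_n) - f(x_{n-1}))

Iteration 1:
  f(1.060000) = -0.988984
  f(2.150000) = 4.488375
  x_2 = 2.150000 - 4.488375×(2.150000 - 1.060000)/(4.488375 - (-0.988984))
       = 1.256809
Iteration 2:
  f(2.150000) = 4.488375
  f(1.256809) = -0.785211
  x_3 = 1.256809 - (-0.785211)×(1.256809 - 2.150000)/(-0.785211 - 4.488375)
       = 1.389801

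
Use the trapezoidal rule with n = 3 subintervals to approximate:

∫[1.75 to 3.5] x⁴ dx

f(x) = x⁴
a = 1.75, b = 3.5, n = 3
h = (b - a)/n = 0.583333

Trapezoidal rule: (h/2)[f(x₀) + 2f(x₁) + 2f(x₂) + ... + f(xₙ)]

x_0 = 1.7500, f(x_0) = 9.378906, coefficient = 1
x_1 = 2.3333, f(x_1) = 29.641975, coefficient = 2
x_2 = 2.9167, f(x_2) = 72.368104, coefficient = 2
x_3 = 3.5000, f(x_3) = 150.062500, coefficient = 1

I ≈ (0.583333/2) × 363.461564 = 106.009623
Exact value: 101.761133
Error: 4.248490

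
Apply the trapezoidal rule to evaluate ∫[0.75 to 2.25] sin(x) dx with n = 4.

f(x) = sin(x)
a = 0.75, b = 2.25, n = 4
h = (b - a)/n = 0.375000

Trapezoidal rule: (h/2)[f(x₀) + 2f(x₁) + 2f(x₂) + ... + f(xₙ)]

x_0 = 0.7500, f(x_0) = 0.681639, coefficient = 1
x_1 = 1.1250, f(x_1) = 0.902268, coefficient = 2
x_2 = 1.5000, f(x_2) = 0.997495, coefficient = 2
x_3 = 1.8750, f(x_3) = 0.954086, coefficient = 2
x_4 = 2.2500, f(x_4) = 0.778073, coefficient = 1

I ≈ (0.375000/2) × 7.167409 = 1.343889
Exact value: 1.359862
Error: 0.015973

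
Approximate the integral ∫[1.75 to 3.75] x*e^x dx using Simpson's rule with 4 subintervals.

f(x) = x*e^x
a = 1.75, b = 3.75, n = 4
h = (b - a)/n = 0.500000

Simpson's rule: (h/3)[f(x₀) + 4f(x₁) + 2f(x₂) + ... + f(xₙ)]

x_0 = 1.7500, f(x_0) = 10.070555, coefficient = 1
x_1 = 2.2500, f(x_1) = 21.347406, coefficient = 4
x_2 = 2.7500, f(x_2) = 43.017238, coefficient = 2
x_3 = 3.2500, f(x_3) = 83.818605, coefficient = 4
x_4 = 3.7500, f(x_4) = 159.454058, coefficient = 1

I ≈ (0.500000/3) × 676.223129 = 112.703855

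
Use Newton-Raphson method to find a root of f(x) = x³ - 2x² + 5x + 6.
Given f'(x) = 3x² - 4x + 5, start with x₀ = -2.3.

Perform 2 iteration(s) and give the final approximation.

f(x) = x³ - 2x² + 5x + 6
f'(x) = 3x² - 4x + 5
x₀ = -2.3

Newton-Raphson formula: x_{n+1} = x_n - f(x_n)/f'(x_n)

Iteration 1:
  f(-2.300000) = -28.247000
  f'(-2.300000) = 30.070000
  x_1 = -2.300000 - (-28.247000)/30.070000 = -1.360625
Iteration 2:
  f(-1.360625) = -7.024655
  f'(-1.360625) = 15.996404
  x_2 = -1.360625 - (-7.024655)/15.996404 = -0.921486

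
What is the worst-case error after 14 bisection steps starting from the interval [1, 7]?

Bisection error bound: |error| ≤ (b-a)/2^n
|error| ≤ (7 - 1)/2^14 = 6/2^14
|error| ≤ 0.0003662109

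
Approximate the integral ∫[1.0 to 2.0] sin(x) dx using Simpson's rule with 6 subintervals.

f(x) = sin(x)
a = 1.0, b = 2.0, n = 6
h = (b - a)/n = 0.166667

Simpson's rule: (h/3)[f(x₀) + 4f(x₁) + 2f(x₂) + ... + f(xₙ)]

x_0 = 1.0000, f(x_0) = 0.841471, coefficient = 1
x_1 = 1.1667, f(x_1) = 0.919445, coefficient = 4
x_2 = 1.3333, f(x_2) = 0.971938, coefficient = 2
x_3 = 1.5000, f(x_3) = 0.997495, coefficient = 4
x_4 = 1.6667, f(x_4) = 0.995408, coefficient = 2
x_5 = 1.8333, f(x_5) = 0.965735, coefficient = 4
x_6 = 2.0000, f(x_6) = 0.909297, coefficient = 1

I ≈ (0.166667/3) × 17.216159 = 0.956453
Exact value: 0.956449
Error: 0.000004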